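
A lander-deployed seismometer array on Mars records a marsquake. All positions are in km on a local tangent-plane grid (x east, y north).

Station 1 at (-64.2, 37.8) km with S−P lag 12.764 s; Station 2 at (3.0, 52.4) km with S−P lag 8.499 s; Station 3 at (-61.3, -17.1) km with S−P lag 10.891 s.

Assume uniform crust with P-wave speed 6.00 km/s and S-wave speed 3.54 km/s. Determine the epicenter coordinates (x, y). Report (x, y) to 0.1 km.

Distance from S−P lag: d = Δt · v_P v_S / (v_P − v_S) = Δt · (6.00·3.54)/(6.00−3.54) ≈ 8.6341·Δt.
So d_Station 1 = 110.21, d_Station 2 = 73.38, d_Station 3 = 94.03 km.
Circle about each station: (x + 64.2)² + (y − 37.8)² = 110.21²; (x − 3.0)² + (y − 52.4)² = 73.38²; (x + 61.3)² + (y + 17.1)² = 94.03².
Subtracting the Station 1 equation from the Station 2 and Station 3 equations removes the quadratic terms:
134.4 x + 29.2 y = 3965.90
5.8 x − 109.8 y = 1804.22
Solving the 2×2 system: x ≈ 32.7, y ≈ -14.7 km.
Check against Station 1 (with the unrounded x, y): √((x + 64.2)²+(y − 37.8)²) = 110.21 ≈ 110.21 km. ✓

32.7 km east, -14.7 km north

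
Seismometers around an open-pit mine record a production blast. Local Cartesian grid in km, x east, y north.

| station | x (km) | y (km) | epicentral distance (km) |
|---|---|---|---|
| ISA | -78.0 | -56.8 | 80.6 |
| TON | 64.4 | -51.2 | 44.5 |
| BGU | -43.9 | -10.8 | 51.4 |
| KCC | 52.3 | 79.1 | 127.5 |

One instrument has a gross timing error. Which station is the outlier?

Solve using three stations at a time. Using ISA, BGU, KCC (subtract circle equations pairwise → linear system) gives (x, y) ≈ (0.0, -37.1).
Distances from that point to each station vs reported:
  ISA: calculated 80.5 vs reported 80.6 → residual 0.1 km
  TON: calculated 65.9 vs reported 44.5 → residual 21.4 km
  BGU: calculated 51.2 vs reported 51.4 → residual 0.2 km
  KCC: calculated 127.4 vs reported 127.5 → residual 0.1 km
ISA, BGU, KCC are mutually consistent (residuals ≈ 0); TON is off by 21.4 km.

TON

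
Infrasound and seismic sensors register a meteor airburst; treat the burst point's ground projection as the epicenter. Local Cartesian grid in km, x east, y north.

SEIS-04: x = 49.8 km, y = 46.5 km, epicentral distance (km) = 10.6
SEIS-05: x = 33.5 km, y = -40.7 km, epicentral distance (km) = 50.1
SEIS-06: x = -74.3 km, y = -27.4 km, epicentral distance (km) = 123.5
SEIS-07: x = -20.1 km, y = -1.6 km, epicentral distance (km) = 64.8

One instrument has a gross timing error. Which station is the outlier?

SEIS-04

Solve using three stations at a time. Using SEIS-05, SEIS-06, SEIS-07 (subtract circle equations pairwise → linear system) gives (x, y) ≈ (43.9, 8.3).
Distances from that point to each station vs reported:
  SEIS-04: calculated 38.7 vs reported 10.6 → residual 28.1 km
  SEIS-05: calculated 50.1 vs reported 50.1 → residual 0.0 km
  SEIS-06: calculated 123.5 vs reported 123.5 → residual 0.0 km
  SEIS-07: calculated 64.8 vs reported 64.8 → residual 0.0 km
SEIS-05, SEIS-06, SEIS-07 are mutually consistent (residuals ≈ 0); SEIS-04 is off by 28.1 km.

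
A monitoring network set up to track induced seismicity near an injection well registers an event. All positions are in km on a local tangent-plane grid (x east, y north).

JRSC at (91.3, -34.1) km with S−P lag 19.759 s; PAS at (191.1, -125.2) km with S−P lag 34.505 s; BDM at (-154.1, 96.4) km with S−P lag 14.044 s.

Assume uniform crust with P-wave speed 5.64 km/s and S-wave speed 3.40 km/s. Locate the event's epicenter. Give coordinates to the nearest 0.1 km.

Distance from S−P lag: d = Δt · v_P v_S / (v_P − v_S) = Δt · (5.64·3.40)/(5.64−3.40) ≈ 8.5607·Δt.
So d_JRSC = 169.15, d_PAS = 295.39, d_BDM = 120.23 km.
Circle about each station: (x − 91.3)² + (y + 34.1)² = 169.15²; (x − 191.1)² + (y + 125.2)² = 295.39²; (x + 154.1)² + (y − 96.4)² = 120.23².
Subtracting the JRSC equation from the PAS and BDM equations removes the quadratic terms:
199.6 x − 182.2 y = -15947.78
-490.8 x + 261.0 y = 37697.74
Solving the 2×2 system: x ≈ -72.5, y ≈ 8.1 km.

-72.5 km east, 8.1 km north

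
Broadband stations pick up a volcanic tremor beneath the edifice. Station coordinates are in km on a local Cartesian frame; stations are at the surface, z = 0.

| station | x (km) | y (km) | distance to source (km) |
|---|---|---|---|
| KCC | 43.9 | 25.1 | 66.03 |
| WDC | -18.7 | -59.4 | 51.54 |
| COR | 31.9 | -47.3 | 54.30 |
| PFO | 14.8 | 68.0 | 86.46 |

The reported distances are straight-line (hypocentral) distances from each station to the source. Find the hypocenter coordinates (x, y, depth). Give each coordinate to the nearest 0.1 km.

(-5.8, -13.6, 19.8)

Each station gives a sphere (x−x_i)² + (y−y_i)² + z² = d_i² (stations at z=0).
Subtracting the KCC sphere from WDC and COR: z² cancels, leaving linear equations in x and y:
-125.2 x − 169.0 y = 3024.42
-24.0 x − 144.8 y = 2109.15
Solving: x ≈ -5.790, y ≈ -13.606 km (keep extra digits for the depth step; rounded: -5.8, -13.6).
Then from the KCC sphere: z² = 66.03² − (x − 43.9)² − (y − 25.1)² with x = -5.790, y = -13.606, so z ≈ 19.817 ≈ 19.8 km.
Check against PFO (with the unrounded solution): distance 86.46 ≈ 86.46 km. ✓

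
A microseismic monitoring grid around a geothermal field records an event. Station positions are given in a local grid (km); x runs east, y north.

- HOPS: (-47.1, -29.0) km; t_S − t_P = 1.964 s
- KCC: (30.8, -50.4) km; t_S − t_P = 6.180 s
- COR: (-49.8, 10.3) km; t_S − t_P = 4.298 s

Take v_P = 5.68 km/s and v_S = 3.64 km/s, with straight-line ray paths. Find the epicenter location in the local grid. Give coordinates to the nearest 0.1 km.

-27.3 km east, -27.0 km north

Distance from S−P lag: d = Δt · v_P v_S / (v_P − v_S) = Δt · (5.68·3.64)/(5.68−3.64) ≈ 10.1349·Δt.
So d_HOPS = 19.90, d_KCC = 62.63, d_COR = 43.56 km.
Circle about each station: (x + 47.1)² + (y + 29.0)² = 19.90²; (x − 30.8)² + (y + 50.4)² = 62.63²; (x + 49.8)² + (y − 10.3)² = 43.56².
Subtracting the HOPS equation from the KCC and COR equations removes the quadratic terms:
155.8 x − 42.8 y = -3097.12
-5.4 x + 78.6 y = -1974.74
Solving the 2×2 system: x ≈ -27.3, y ≈ -27.0 km.
Check against HOPS (with the unrounded x, y): √((x + 47.1)²+(y + 29.0)²) = 19.91 ≈ 19.90 km. ✓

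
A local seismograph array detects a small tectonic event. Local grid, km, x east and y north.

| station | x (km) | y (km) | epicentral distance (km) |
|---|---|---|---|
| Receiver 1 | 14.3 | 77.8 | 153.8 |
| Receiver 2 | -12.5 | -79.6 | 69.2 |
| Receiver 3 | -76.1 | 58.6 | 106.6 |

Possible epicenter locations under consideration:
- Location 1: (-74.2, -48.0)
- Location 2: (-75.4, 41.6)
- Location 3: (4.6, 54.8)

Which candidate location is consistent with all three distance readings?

Location 1

For each candidate, compare |candidate − station| to the reported distance:
Location 1: residuals Receiver 1 0.0, Receiver 2 0.1, Receiver 3 0.0 → max 0.1 km
Location 2: residuals Receiver 1 57.1, Receiver 2 67.3, Receiver 3 89.6 → max 89.6 km
Location 3: residuals Receiver 1 128.8, Receiver 2 66.3, Receiver 3 25.8 → max 128.8 km
Only Location 1 has all residuals ≈ 0.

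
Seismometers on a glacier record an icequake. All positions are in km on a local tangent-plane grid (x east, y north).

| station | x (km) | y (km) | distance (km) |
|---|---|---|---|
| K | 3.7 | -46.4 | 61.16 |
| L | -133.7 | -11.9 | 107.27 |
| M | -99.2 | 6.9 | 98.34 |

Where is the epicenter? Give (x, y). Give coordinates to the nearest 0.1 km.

(-48.9, -77.6)

Circle about each station: (x − 3.7)² + (y + 46.4)² = 61.16²; (x + 133.7)² + (y + 11.9)² = 107.27²; (x + 99.2)² + (y − 6.9)² = 98.34².
Subtracting pairs of circle equations eliminates x²+y² and gives linear equations (the radical axes):
-274.8 x + 69.0 y = 8084.34
-205.8 x + 106.6 y = 1791.39
Solving the 2×2 system: x ≈ -48.9, y ≈ -77.6 km.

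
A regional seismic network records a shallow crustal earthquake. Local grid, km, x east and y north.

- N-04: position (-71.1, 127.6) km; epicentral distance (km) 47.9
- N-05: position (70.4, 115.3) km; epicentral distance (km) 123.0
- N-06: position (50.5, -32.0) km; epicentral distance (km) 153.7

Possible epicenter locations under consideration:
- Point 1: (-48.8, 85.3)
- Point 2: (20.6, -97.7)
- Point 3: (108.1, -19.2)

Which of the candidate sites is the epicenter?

Point 1

For each candidate, compare |candidate − station| to the reported distance:
Point 1: residuals N-04 0.1, N-05 0.1, N-06 0.0 → max 0.1 km
Point 2: residuals N-04 195.3, N-05 95.7, N-06 81.5 → max 195.3 km
Point 3: residuals N-04 183.8, N-05 16.7, N-06 94.7 → max 183.8 km
Only Point 1 has all residuals ≈ 0.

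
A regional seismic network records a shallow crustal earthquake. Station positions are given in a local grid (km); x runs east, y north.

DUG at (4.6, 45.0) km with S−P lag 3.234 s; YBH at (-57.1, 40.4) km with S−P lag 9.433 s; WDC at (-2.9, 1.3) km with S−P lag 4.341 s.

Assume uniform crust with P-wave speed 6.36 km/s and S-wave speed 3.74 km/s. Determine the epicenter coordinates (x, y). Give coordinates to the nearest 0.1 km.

x ≈ 27.4 km, y ≈ 26.5 km

Distance from S−P lag: d = Δt · v_P v_S / (v_P − v_S) = Δt · (6.36·3.74)/(6.36−3.74) ≈ 9.0788·Δt.
So d_DUG = 29.36, d_YBH = 85.64, d_WDC = 39.41 km.
Circle about each station: (x − 4.6)² + (y − 45.0)² = 29.36²; (x + 57.1)² + (y − 40.4)² = 85.64²; (x + 2.9)² + (y − 1.3)² = 39.41².
Subtracting pairs of circle equations eliminates x²+y² and gives linear equations (the radical axes):
-123.4 x − 9.2 y = -3625.79
-15.0 x − 87.4 y = -2727.20
Solving the 2×2 system: x ≈ 27.4, y ≈ 26.5 km.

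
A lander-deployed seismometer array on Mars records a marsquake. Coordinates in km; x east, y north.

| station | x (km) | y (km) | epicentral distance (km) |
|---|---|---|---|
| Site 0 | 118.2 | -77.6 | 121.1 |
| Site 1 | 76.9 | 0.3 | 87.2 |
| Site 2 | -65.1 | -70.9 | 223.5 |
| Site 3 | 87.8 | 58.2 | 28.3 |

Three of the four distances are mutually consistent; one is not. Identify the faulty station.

Solve using three stations at a time. Using Site 1, Site 2, Site 3 (subtract circle equations pairwise → linear system) gives (x, y) ≈ (94.3, 85.7).
Distances from that point to each station vs reported:
  Site 0: calculated 165.1 vs reported 121.1 → residual 44.0 km
  Site 1: calculated 87.2 vs reported 87.2 → residual 0.0 km
  Site 2: calculated 223.5 vs reported 223.5 → residual 0.0 km
  Site 3: calculated 28.3 vs reported 28.3 → residual 0.0 km
Site 1, Site 2, Site 3 are mutually consistent (residuals ≈ 0); Site 0 is off by 44.0 km.

Site 0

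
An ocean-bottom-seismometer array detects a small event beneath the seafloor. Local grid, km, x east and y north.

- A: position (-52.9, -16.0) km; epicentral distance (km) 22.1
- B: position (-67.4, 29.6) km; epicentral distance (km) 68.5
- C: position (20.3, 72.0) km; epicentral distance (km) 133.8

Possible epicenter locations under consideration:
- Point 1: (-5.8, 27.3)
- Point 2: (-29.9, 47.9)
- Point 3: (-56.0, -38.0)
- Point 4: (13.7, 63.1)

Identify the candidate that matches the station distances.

For each candidate, compare |candidate − station| to the reported distance:
Point 1: residuals A 41.9, B 6.9, C 82.0 → max 82.0 km
Point 2: residuals A 45.8, B 26.8, C 78.1 → max 78.1 km
Point 3: residuals A 0.1, B 0.1, C 0.1 → max 0.1 km
Point 4: residuals A 81.3, B 19.2, C 122.7 → max 122.7 km
Only Point 3 has all residuals ≈ 0.

Point 3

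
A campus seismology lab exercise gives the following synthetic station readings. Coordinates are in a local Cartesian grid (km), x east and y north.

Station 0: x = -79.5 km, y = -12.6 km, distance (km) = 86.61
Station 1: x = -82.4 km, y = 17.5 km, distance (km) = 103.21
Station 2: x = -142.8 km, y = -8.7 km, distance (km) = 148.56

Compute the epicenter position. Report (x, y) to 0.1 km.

Circle about each station: (x + 79.5)² + (y + 12.6)² = 86.61²; (x + 82.4)² + (y − 17.5)² = 103.21²; (x + 142.8)² + (y + 8.7)² = 148.56².
Subtracting pairs of circle equations eliminates x²+y² and gives linear equations (the radical axes):
-5.8 x + 60.2 y = -2534.01
-126.6 x + 7.8 y = -580.26
Solving the 2×2 system: x ≈ 2.0, y ≈ -41.9 km.

2.0 km east, -41.9 km north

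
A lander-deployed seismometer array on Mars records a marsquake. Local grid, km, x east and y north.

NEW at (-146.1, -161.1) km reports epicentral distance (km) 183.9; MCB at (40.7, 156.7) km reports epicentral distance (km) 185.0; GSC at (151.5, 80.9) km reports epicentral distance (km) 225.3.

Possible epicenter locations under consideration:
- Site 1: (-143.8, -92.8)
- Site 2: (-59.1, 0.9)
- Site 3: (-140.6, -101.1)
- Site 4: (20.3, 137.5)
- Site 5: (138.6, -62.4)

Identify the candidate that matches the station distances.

For each candidate, compare |candidate − station| to the reported distance:
Site 1: residuals NEW 115.6, MCB 125.3, GSC 117.3 → max 125.3 km
Site 2: residuals NEW 0.0, MCB 0.0, GSC 0.0 → max 0.0 km
Site 3: residuals NEW 123.6, MCB 130.2, GSC 118.9 → max 130.2 km
Site 4: residuals NEW 157.9, MCB 157.0, GSC 82.4 → max 157.9 km
Site 5: residuals NEW 117.4, MCB 55.0, GSC 81.4 → max 117.4 km
Only Site 2 has all residuals ≈ 0.

Site 2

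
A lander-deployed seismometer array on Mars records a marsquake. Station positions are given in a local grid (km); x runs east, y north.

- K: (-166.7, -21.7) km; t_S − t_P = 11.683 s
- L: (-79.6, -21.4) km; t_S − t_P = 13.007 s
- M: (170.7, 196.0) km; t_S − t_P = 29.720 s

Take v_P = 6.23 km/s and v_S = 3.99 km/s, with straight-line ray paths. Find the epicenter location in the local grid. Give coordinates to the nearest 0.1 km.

Distance from S−P lag: d = Δt · v_P v_S / (v_P − v_S) = Δt · (6.23·3.99)/(6.23−3.99) ≈ 11.0972·Δt.
So d_K = 129.65, d_L = 144.34, d_M = 329.81 km.
Circle about each station: (x + 166.7)² + (y + 21.7)² = 129.65²; (x + 79.6)² + (y + 21.4)² = 144.34²; (x − 170.7)² + (y − 196.0)² = 329.81².
Subtracting the K equation from the L and M equations removes the quadratic terms:
174.2 x + 0.6 y = -25490.57
674.8 x + 435.4 y = -52670.80
Solving the 2×2 system: x ≈ -146.7, y ≈ 106.4 km.

x ≈ -146.7 km, y ≈ 106.4 km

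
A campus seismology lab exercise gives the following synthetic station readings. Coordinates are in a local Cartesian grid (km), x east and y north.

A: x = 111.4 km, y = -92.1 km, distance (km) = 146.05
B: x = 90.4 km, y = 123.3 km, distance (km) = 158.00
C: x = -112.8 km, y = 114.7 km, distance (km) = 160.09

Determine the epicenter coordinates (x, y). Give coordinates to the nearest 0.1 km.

(-4.4, -3.1)

Circle about each station: (x − 111.4)² + (y + 92.1)² = 146.05²; (x − 90.4)² + (y − 123.3)² = 158.00²; (x + 112.8)² + (y − 114.7)² = 160.09².
Subtracting pairs of circle equations eliminates x²+y² and gives linear equations (the radical axes):
-42.0 x + 430.8 y = -1150.72
-448.4 x + 413.6 y = 689.35
Solving the 2×2 system: x ≈ -4.4, y ≈ -3.1 km.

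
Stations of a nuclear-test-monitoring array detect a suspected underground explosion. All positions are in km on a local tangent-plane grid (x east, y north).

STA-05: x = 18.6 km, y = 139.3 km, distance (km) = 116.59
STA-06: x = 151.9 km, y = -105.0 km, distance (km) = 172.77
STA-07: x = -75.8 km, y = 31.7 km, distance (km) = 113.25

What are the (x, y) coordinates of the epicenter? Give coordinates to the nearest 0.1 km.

Circle about each station: (x − 18.6)² + (y − 139.3)² = 116.59²; (x − 151.9)² + (y + 105.0)² = 172.77²; (x + 75.8)² + (y − 31.7)² = 113.25².
Subtracting the STA-05 equation from the STA-06 and STA-07 equations removes the quadratic terms:
266.6 x − 488.6 y = -1908.08
-188.8 x − 215.2 y = -12232.25
Solving the 2×2 system: x ≈ 37.2, y ≈ 24.2 km.
Check against STA-05 (with the unrounded x, y): √((x − 18.6)²+(y − 139.3)²) = 116.59 ≈ 116.59 km. ✓

37.2 km east, 24.2 km north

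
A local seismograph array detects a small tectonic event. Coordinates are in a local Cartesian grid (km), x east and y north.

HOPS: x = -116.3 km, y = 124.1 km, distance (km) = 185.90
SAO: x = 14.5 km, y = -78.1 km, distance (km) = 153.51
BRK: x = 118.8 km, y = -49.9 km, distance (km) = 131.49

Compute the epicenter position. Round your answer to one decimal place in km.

61.0 km east, 68.2 km north

Circle about each station: (x + 116.3)² + (y − 124.1)² = 185.90²; (x − 14.5)² + (y + 78.1)² = 153.51²; (x − 118.8)² + (y + 49.9)² = 131.49².
Subtracting the HOPS equation from the SAO and BRK equations removes the quadratic terms:
261.6 x − 404.4 y = -11623.15
470.2 x − 348.0 y = 4946.14
Solving the 2×2 system: x ≈ 61.0, y ≈ 68.2 km.
Check against HOPS (with the unrounded x, y): √((x + 116.3)²+(y − 124.1)²) = 185.90 ≈ 185.90 km. ✓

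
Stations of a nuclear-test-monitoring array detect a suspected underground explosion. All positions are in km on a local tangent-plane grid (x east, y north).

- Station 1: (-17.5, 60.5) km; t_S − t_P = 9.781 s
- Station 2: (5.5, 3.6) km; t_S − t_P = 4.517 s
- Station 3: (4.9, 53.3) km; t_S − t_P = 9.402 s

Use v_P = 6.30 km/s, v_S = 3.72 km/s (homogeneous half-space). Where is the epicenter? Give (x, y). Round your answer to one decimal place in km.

x ≈ -20.3 km, y ≈ -28.3 km

Distance from S−P lag: d = Δt · v_P v_S / (v_P − v_S) = Δt · (6.30·3.72)/(6.30−3.72) ≈ 9.0837·Δt.
So d_Station 1 = 88.85, d_Station 2 = 41.03, d_Station 3 = 85.41 km.
Circle about each station: (x + 17.5)² + (y − 60.5)² = 88.85²; (x − 5.5)² + (y − 3.6)² = 41.03²; (x − 4.9)² + (y − 53.3)² = 85.41².
Subtracting the Station 1 equation from the Station 2 and Station 3 equations removes the quadratic terms:
46.0 x − 113.8 y = 2287.57
44.8 x − 14.4 y = -502.15
Solving the 2×2 system: x ≈ -20.3, y ≈ -28.3 km.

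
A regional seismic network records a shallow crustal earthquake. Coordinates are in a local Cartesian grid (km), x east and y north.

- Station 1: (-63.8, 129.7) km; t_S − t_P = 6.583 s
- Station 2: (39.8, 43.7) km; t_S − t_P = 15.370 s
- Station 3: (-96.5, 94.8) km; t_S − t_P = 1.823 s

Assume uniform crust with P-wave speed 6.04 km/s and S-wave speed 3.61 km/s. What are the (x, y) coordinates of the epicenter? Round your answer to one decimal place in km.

x ≈ -93.6 km, y ≈ 78.7 km

Distance from S−P lag: d = Δt · v_P v_S / (v_P − v_S) = Δt · (6.04·3.61)/(6.04−3.61) ≈ 8.9730·Δt.
So d_Station 1 = 59.07, d_Station 2 = 137.92, d_Station 3 = 16.36 km.
Circle about each station: (x + 63.8)² + (y − 129.7)² = 59.07²; (x − 39.8)² + (y − 43.7)² = 137.92²; (x + 96.5)² + (y − 94.8)² = 16.36².
Subtracting the Station 1 equation from the Station 2 and Station 3 equations removes the quadratic terms:
207.2 x − 172.0 y = -32931.46
-65.4 x − 69.8 y = 628.38
Solving the 2×2 system: x ≈ -93.6, y ≈ 78.7 km.
Check against Station 1 (with the unrounded x, y): √((x + 63.8)²+(y − 129.7)²) = 59.07 ≈ 59.07 km. ✓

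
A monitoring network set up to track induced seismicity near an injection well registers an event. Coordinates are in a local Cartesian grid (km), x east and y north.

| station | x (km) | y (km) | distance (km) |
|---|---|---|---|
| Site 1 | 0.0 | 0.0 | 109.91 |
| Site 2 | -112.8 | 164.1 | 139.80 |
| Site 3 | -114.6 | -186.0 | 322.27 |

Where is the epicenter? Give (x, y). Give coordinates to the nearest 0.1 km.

Circle about each station: x² + y² = 109.91²; (x + 112.8)² + (y − 164.1)² = 139.80²; (x + 114.6)² + (y + 186.0)² = 322.27².
Subtracting the Site 1 equation from the Site 2 and Site 3 equations removes the quadratic terms:
-225.6 x + 328.2 y = 32188.82
-229.2 x − 372.0 y = -44048.58
Solving the 2×2 system: x ≈ 15.6, y ≈ 108.8 km.

15.6 km east, 108.8 km north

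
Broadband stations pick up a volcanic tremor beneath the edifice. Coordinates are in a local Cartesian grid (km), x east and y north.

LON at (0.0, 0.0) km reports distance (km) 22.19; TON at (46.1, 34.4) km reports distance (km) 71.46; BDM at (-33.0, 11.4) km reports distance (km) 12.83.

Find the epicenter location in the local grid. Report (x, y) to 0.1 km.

(-20.5, 8.5)

Circle about each station: x² + y² = 22.19²; (x − 46.1)² + (y − 34.4)² = 71.46²; (x + 33.0)² + (y − 11.4)² = 12.83².
Subtracting pairs of circle equations eliminates x²+y² and gives linear equations (the radical axes):
92.2 x + 68.8 y = -1305.57
-66.0 x + 22.8 y = 1546.75
Solving the 2×2 system: x ≈ -20.5, y ≈ 8.5 km.
Check against LON (with the unrounded x, y): √(x²+y²) = 22.19 ≈ 22.19 km. ✓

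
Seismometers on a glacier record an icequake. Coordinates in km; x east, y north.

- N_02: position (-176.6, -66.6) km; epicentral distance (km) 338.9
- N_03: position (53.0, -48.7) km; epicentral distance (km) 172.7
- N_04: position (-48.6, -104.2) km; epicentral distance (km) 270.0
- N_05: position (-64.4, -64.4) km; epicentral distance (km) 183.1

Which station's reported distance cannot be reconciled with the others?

N_05

Solve using three stations at a time. Using N_02, N_03, N_04 (subtract circle equations pairwise → linear system) gives (x, y) ≈ (110.0, 114.3).
Distances from that point to each station vs reported:
  N_02: calculated 338.9 vs reported 338.9 → residual 0.0 km
  N_03: calculated 172.7 vs reported 172.7 → residual 0.0 km
  N_04: calculated 270.0 vs reported 270.0 → residual 0.0 km
  N_05: calculated 249.7 vs reported 183.1 → residual 66.6 km
N_02, N_03, N_04 are mutually consistent (residuals ≈ 0); N_05 is off by 66.6 km.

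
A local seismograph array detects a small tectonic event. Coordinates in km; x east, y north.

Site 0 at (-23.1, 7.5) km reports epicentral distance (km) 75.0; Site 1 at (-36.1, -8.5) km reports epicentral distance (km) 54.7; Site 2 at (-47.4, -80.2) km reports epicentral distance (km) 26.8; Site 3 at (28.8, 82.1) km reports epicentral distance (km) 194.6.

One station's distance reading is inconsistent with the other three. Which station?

Site 3

Solve using three stations at a time. Using Site 0, Site 1, Site 2 (subtract circle equations pairwise → linear system) gives (x, y) ≈ (-61.1, -57.2).
Distances from that point to each station vs reported:
  Site 0: calculated 75.0 vs reported 75.0 → residual 0.0 km
  Site 1: calculated 54.7 vs reported 54.7 → residual 0.0 km
  Site 2: calculated 26.8 vs reported 26.8 → residual 0.0 km
  Site 3: calculated 165.8 vs reported 194.6 → residual 28.8 km
Site 0, Site 1, Site 2 are mutually consistent (residuals ≈ 0); Site 3 is off by 28.8 km.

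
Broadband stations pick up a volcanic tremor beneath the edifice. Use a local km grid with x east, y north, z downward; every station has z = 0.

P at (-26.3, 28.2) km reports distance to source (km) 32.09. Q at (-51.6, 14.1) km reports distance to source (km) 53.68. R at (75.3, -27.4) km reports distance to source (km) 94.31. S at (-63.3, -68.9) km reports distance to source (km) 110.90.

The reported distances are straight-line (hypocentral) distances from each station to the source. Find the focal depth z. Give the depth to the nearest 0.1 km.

Each station gives a sphere (x−x_i)² + (y−y_i)² + z² = d_i² (stations at z=0).
Subtracting the P sphere from Q and R: z² cancels, leaving linear equations in x and y:
-50.6 x − 28.2 y = -477.33
203.2 x − 111.2 y = -2930.69
Solving: x ≈ -2.603, y ≈ 21.598 km (keep extra digits for the depth step; rounded: -2.6, 21.6).
Then from the P sphere: z² = 32.09² − (x + 26.3)² − (y − 28.2)² with x = -2.603, y = 21.598, so z ≈ 20.607 ≈ 20.6 km.
Check against S (with the unrounded solution): distance 110.90 ≈ 110.90 km. ✓

20.6 km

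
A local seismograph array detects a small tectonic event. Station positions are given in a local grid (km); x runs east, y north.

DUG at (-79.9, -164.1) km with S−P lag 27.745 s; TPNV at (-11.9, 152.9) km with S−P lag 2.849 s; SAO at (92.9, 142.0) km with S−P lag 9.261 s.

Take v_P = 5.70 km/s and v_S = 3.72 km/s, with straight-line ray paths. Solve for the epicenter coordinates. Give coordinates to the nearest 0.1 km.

-4.5 km east, 123.3 km north

Distance from S−P lag: d = Δt · v_P v_S / (v_P − v_S) = Δt · (5.70·3.72)/(5.70−3.72) ≈ 10.7091·Δt.
So d_DUG = 297.12, d_TPNV = 30.51, d_SAO = 99.18 km.
Circle about each station: (x + 79.9)² + (y + 164.1)² = 297.12²; (x + 11.9)² + (y − 152.9)² = 30.51²; (x − 92.9)² + (y − 142.0)² = 99.18².
Subtracting the DUG equation from the TPNV and SAO equations removes the quadratic terms:
136.0 x + 634.0 y = 77556.63
345.6 x + 612.2 y = 73925.21
Solving the 2×2 system: x ≈ -4.5, y ≈ 123.3 km.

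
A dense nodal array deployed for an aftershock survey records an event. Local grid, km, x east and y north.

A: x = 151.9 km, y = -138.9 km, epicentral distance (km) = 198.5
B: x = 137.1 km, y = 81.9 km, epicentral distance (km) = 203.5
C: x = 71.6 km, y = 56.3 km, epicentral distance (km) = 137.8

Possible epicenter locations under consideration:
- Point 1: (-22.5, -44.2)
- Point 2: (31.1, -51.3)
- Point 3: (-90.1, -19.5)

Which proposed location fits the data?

For each candidate, compare |candidate − station| to the reported distance:
Point 1: residuals A 0.0, B 0.1, C 0.1 → max 0.1 km
Point 2: residuals A 49.3, B 33.3, C 22.8 → max 49.3 km
Point 3: residuals A 71.4, B 45.3, C 40.8 → max 71.4 km
Only Point 1 has all residuals ≈ 0.

Point 1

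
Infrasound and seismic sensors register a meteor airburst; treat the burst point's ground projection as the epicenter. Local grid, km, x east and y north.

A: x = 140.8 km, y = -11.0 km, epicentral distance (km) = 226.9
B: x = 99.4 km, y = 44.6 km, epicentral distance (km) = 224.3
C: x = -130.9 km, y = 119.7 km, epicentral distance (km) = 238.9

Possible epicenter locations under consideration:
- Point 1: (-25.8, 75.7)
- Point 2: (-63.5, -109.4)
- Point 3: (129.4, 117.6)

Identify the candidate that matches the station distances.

For each candidate, compare |candidate − station| to the reported distance:
Point 1: residuals A 39.1, B 95.3, C 125.0 → max 125.0 km
Point 2: residuals A 0.1, B 0.1, C 0.1 → max 0.1 km
Point 3: residuals A 97.8, B 145.4, C 21.4 → max 145.4 km
Only Point 2 has all residuals ≈ 0.

Point 2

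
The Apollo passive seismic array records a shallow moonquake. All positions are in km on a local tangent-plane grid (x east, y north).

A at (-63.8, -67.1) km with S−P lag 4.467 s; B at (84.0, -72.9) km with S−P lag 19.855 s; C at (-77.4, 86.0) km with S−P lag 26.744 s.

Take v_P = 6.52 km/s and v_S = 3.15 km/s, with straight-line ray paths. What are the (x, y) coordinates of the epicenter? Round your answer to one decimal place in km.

(-37.0, -71.9)

Distance from S−P lag: d = Δt · v_P v_S / (v_P − v_S) = Δt · (6.52·3.15)/(6.52−3.15) ≈ 6.0944·Δt.
So d_A = 27.22, d_B = 121.00, d_C = 162.99 km.
Circle about each station: (x + 63.8)² + (y + 67.1)² = 27.22²; (x − 84.0)² + (y + 72.9)² = 121.00²; (x + 77.4)² + (y − 86.0)² = 162.99².
Subtracting the A equation from the B and C equations removes the quadratic terms:
295.6 x − 11.6 y = -10102.51
-27.2 x + 306.2 y = -21010.90
Solving the 2×2 system: x ≈ -37.0, y ≈ -71.9 km.
Check against A (with the unrounded x, y): √((x + 63.8)²+(y + 67.1)²) = 27.23 ≈ 27.22 km. ✓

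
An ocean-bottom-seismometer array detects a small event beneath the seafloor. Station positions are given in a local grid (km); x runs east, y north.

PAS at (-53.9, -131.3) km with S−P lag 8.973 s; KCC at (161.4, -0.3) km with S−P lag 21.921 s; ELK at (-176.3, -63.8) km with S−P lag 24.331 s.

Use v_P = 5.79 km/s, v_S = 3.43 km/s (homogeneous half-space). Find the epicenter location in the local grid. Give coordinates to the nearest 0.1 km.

(20.7, -119.6)

Distance from S−P lag: d = Δt · v_P v_S / (v_P − v_S) = Δt · (5.79·3.43)/(5.79−3.43) ≈ 8.4151·Δt.
So d_PAS = 75.51, d_KCC = 184.47, d_ELK = 204.75 km.
Circle about each station: (x + 53.9)² + (y + 131.3)² = 75.51²; (x − 161.4)² + (y + 0.3)² = 184.47²; (x + 176.3)² + (y + 63.8)² = 204.75².
Subtracting pairs of circle equations eliminates x²+y² and gives linear equations (the radical axes):
430.6 x + 262.0 y = -22422.27
-244.8 x + 135.0 y = -21213.57
Solving the 2×2 system: x ≈ 20.7, y ≈ -119.6 km.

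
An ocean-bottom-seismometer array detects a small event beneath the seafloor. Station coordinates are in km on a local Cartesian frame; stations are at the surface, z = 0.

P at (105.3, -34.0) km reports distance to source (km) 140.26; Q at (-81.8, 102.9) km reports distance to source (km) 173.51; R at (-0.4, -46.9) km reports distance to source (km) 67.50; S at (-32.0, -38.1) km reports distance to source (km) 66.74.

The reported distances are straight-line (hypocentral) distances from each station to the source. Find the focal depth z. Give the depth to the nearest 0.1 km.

z ≈ 65.0 km

Each station gives a sphere (x−x_i)² + (y−y_i)² + z² = d_i² (stations at z=0).
Subtracting the P sphere from Q and R: z² cancels, leaving linear equations in x and y:
-374.2 x + 273.8 y = -5397.29
-211.4 x − 25.8 y = 5072.30
Solving: x ≈ -18.502, y ≈ -44.999 km (keep extra digits for the depth step; rounded: -18.5, -45.0).
Then from the P sphere: z² = 140.26² − (x − 105.3)² − (y + 34.0)² with x = -18.502, y = -44.999, so z ≈ 65.000 ≈ 65.0 km.
Check against S (with the unrounded solution): distance 66.74 ≈ 66.74 km. ✓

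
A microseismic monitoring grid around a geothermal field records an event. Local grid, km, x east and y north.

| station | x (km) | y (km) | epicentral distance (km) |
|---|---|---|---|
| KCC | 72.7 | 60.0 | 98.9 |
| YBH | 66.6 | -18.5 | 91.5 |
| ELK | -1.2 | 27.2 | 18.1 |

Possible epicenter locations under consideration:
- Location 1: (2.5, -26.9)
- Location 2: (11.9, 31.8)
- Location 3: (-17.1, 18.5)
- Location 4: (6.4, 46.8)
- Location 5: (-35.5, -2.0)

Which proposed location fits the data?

For each candidate, compare |candidate − station| to the reported distance:
Location 1: residuals KCC 12.8, YBH 26.9, ELK 36.1 → max 36.1 km
Location 2: residuals KCC 31.9, YBH 17.2, ELK 4.2 → max 31.9 km
Location 3: residuals KCC 0.0, YBH 0.0, ELK 0.0 → max 0.0 km
Location 4: residuals KCC 31.3, YBH 2.7, ELK 2.9 → max 31.3 km
Location 5: residuals KCC 25.8, YBH 11.9, ELK 26.9 → max 26.9 km
Only Location 3 has all residuals ≈ 0.

Location 3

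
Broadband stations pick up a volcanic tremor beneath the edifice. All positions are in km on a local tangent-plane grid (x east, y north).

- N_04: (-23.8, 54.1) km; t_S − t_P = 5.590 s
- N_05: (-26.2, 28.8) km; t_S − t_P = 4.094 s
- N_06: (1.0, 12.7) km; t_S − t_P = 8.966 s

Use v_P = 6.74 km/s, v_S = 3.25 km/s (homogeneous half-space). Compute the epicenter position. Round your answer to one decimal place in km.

x ≈ -51.6 km, y ≈ 32.7 km

Distance from S−P lag: d = Δt · v_P v_S / (v_P − v_S) = Δt · (6.74·3.25)/(6.74−3.25) ≈ 6.2765·Δt.
So d_N_04 = 35.09, d_N_05 = 25.70, d_N_06 = 56.28 km.
Circle about each station: (x + 23.8)² + (y − 54.1)² = 35.09²; (x + 26.2)² + (y − 28.8)² = 25.70²; (x − 1.0)² + (y − 12.7)² = 56.28².
Subtracting the N_04 equation from the N_05 and N_06 equations removes the quadratic terms:
-4.8 x − 50.6 y = -1406.55
49.6 x − 82.8 y = -5267.09
Solving the 2×2 system: x ≈ -51.6, y ≈ 32.7 km.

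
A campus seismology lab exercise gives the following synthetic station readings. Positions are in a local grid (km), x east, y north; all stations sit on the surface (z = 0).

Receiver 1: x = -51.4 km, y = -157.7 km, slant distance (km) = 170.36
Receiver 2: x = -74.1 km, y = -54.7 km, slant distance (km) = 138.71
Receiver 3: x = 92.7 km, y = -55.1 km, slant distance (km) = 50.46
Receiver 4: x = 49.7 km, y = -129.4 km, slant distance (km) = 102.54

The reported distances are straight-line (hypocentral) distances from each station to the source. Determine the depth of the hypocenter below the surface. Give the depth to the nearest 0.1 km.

z ≈ 29.9 km

Each station gives a sphere (x−x_i)² + (y−y_i)² + z² = d_i² (stations at z=0).
Subtracting the Receiver 1 sphere from Receiver 2 and Receiver 3: z² cancels, leaving linear equations in x and y:
-45.4 x + 206.0 y = -9246.28
288.2 x + 205.2 y = 10594.37
Solving: x ≈ 59.398, y ≈ -31.794 km (keep extra digits for the depth step; rounded: 59.4, -31.8).
Then from the Receiver 1 sphere: z² = 170.36² − (x + 51.4)² − (y + 157.7)² with x = 59.398, y = -31.794, so z ≈ 29.900 ≈ 29.9 km.
Check against Receiver 4 (with the unrounded solution): distance 102.54 ≈ 102.54 km. ✓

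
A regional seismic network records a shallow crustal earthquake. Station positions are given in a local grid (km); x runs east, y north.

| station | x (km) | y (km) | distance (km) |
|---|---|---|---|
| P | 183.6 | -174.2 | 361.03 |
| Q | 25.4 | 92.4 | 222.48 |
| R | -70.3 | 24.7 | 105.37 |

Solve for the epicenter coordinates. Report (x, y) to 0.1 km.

(-152.2, -41.6)

Circle about each station: (x − 183.6)² + (y + 174.2)² = 361.03²; (x − 25.4)² + (y − 92.4)² = 222.48²; (x + 70.3)² + (y − 24.7)² = 105.37².
Subtracting pairs of circle equations eliminates x²+y² and gives linear equations (the radical axes):
-316.4 x + 533.2 y = 25973.63
-507.8 x + 397.8 y = 60737.40
Solving the 2×2 system: x ≈ -152.2, y ≈ -41.6 km.
Check against P (with the unrounded x, y): √((x − 183.6)²+(y + 174.2)²) = 361.03 ≈ 361.03 km. ✓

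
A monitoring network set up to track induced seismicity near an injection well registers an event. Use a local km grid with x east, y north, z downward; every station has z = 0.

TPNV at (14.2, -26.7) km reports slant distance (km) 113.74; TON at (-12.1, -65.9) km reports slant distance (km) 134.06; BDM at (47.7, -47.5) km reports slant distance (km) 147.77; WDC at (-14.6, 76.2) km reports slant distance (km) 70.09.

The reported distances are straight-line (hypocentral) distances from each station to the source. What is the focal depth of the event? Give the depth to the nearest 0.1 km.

z ≈ 56.3 km

Each station gives a sphere (x−x_i)² + (y−y_i)² + z² = d_i² (stations at z=0).
Subtracting the TPNV sphere from TON and BDM: z² cancels, leaving linear equations in x and y:
-52.6 x − 78.4 y = -1460.61
67.0 x − 41.6 y = -5282.18
Solving: x ≈ -47.489, y ≈ 50.491 km (keep extra digits for the depth step; rounded: -47.5, 50.5).
Then from the TPNV sphere: z² = 113.74² − (x − 14.2)² − (y + 26.7)² with x = -47.489, y = 50.491, so z ≈ 56.328 ≈ 56.3 km.
Check against WDC (with the unrounded solution): distance 70.11 ≈ 70.09 km. ✓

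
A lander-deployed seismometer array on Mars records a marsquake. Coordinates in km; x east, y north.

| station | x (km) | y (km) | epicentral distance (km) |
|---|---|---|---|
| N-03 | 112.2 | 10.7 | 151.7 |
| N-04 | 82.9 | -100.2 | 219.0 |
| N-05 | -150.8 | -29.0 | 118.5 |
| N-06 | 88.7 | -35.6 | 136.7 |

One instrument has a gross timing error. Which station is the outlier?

N-04

Solve using three stations at a time. Using N-03, N-05, N-06 (subtract circle equations pairwise → linear system) gives (x, y) ≈ (-39.5, 11.9).
Distances from that point to each station vs reported:
  N-03: calculated 151.7 vs reported 151.7 → residual 0.0 km
  N-04: calculated 166.0 vs reported 219.0 → residual 53.0 km
  N-05: calculated 118.5 vs reported 118.5 → residual 0.0 km
  N-06: calculated 136.7 vs reported 136.7 → residual 0.0 km
N-03, N-05, N-06 are mutually consistent (residuals ≈ 0); N-04 is off by 53.0 km.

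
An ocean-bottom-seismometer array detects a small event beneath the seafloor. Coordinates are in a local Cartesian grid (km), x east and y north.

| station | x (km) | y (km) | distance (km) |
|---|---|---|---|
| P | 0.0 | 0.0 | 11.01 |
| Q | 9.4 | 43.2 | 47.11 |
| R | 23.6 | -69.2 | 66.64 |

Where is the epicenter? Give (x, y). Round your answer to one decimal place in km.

Circle about each station: x² + y² = 11.01²; (x − 9.4)² + (y − 43.2)² = 47.11²; (x − 23.6)² + (y + 69.2)² = 66.64².
Subtracting the P equation from the Q and R equations removes the quadratic terms:
18.8 x + 86.4 y = -143.53
47.2 x − 138.4 y = 1025.93
Solving the 2×2 system: x ≈ 10.3, y ≈ -3.9 km.

x ≈ 10.3 km, y ≈ -3.9 km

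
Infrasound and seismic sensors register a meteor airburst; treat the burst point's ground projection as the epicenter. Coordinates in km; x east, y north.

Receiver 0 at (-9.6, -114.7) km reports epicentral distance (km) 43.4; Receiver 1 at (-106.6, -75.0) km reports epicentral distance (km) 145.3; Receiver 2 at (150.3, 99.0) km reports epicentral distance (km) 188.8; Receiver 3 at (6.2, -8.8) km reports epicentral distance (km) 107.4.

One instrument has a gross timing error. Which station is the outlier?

Receiver 2

Solve using three stations at a time. Using Receiver 0, Receiver 1, Receiver 3 (subtract circle equations pairwise → linear system) gives (x, y) ≈ (33.7, -112.6).
Distances from that point to each station vs reported:
  Receiver 0: calculated 43.4 vs reported 43.4 → residual 0.0 km
  Receiver 1: calculated 145.3 vs reported 145.3 → residual 0.0 km
  Receiver 2: calculated 241.6 vs reported 188.8 → residual 52.8 km
  Receiver 3: calculated 107.4 vs reported 107.4 → residual 0.0 km
Receiver 0, Receiver 1, Receiver 3 are mutually consistent (residuals ≈ 0); Receiver 2 is off by 52.8 km.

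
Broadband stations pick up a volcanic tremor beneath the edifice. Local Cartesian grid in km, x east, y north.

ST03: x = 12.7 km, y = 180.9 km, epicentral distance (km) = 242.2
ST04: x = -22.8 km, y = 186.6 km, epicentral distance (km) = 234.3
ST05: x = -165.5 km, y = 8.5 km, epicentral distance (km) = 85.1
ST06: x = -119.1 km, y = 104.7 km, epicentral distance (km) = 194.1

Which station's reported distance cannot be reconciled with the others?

ST06

Solve using three stations at a time. Using ST03, ST04, ST05 (subtract circle equations pairwise → linear system) gives (x, y) ≈ (-93.5, -36.8).
Distances from that point to each station vs reported:
  ST03: calculated 242.2 vs reported 242.2 → residual 0.0 km
  ST04: calculated 234.3 vs reported 234.3 → residual 0.0 km
  ST05: calculated 85.1 vs reported 85.1 → residual 0.0 km
  ST06: calculated 143.8 vs reported 194.1 → residual 50.3 km
ST03, ST04, ST05 are mutually consistent (residuals ≈ 0); ST06 is off by 50.3 km.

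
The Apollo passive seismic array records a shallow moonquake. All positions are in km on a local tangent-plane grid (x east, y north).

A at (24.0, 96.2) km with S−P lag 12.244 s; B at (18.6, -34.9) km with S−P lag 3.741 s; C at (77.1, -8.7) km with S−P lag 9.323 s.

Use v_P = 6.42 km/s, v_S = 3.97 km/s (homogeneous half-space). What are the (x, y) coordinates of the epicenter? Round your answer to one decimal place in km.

x ≈ -18.7 km, y ≈ -23.8 km

Distance from S−P lag: d = Δt · v_P v_S / (v_P − v_S) = Δt · (6.42·3.97)/(6.42−3.97) ≈ 10.4030·Δt.
So d_A = 127.37, d_B = 38.92, d_C = 96.99 km.
Circle about each station: (x − 24.0)² + (y − 96.2)² = 127.37²; (x − 18.6)² + (y + 34.9)² = 38.92²; (x − 77.1)² + (y + 8.7)² = 96.99².
Subtracting pairs of circle equations eliminates x²+y² and gives linear equations (the radical axes):
-10.8 x − 262.2 y = 6441.88
106.2 x − 209.8 y = 3005.72
Solving the 2×2 system: x ≈ -18.7, y ≈ -23.8 km.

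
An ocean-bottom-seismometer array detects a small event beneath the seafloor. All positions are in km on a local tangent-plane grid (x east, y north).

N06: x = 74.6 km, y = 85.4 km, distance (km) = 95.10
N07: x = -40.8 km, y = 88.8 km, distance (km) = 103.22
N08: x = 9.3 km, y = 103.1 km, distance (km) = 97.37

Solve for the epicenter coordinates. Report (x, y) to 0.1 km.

x ≈ 21.5 km, y ≈ 6.5 km

Circle about each station: (x − 74.6)² + (y − 85.4)² = 95.10²; (x + 40.8)² + (y − 88.8)² = 103.22²; (x − 9.3)² + (y − 103.1)² = 97.37².
Subtracting the N06 equation from the N07 and N08 equations removes the quadratic terms:
-230.8 x + 6.8 y = -4918.60
-130.6 x + 35.4 y = -2579.13
Solving the 2×2 system: x ≈ 21.5, y ≈ 6.5 km.
Check against N06 (with the unrounded x, y): √((x − 74.6)²+(y − 85.4)²) = 95.13 ≈ 95.10 km. ✓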